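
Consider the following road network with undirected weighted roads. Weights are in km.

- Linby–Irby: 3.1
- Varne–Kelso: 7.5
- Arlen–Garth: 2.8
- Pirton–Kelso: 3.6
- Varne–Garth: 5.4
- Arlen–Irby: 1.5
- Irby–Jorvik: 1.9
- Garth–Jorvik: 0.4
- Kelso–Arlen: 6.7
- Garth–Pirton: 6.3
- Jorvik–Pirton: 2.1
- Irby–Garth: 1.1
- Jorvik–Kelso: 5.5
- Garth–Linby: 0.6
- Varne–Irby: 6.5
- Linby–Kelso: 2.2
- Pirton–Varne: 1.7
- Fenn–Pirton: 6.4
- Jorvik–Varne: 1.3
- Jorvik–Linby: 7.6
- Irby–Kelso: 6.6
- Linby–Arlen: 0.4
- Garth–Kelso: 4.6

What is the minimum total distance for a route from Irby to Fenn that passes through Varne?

10.9 km

Best Irby to Varne: Irby–Garth–Jorvik–Varne costing 2.8
Best Varne to Fenn: Varne–Pirton–Fenn costing 8.1
Total via Varne: 2.8 + 8.1 = 10.9 km.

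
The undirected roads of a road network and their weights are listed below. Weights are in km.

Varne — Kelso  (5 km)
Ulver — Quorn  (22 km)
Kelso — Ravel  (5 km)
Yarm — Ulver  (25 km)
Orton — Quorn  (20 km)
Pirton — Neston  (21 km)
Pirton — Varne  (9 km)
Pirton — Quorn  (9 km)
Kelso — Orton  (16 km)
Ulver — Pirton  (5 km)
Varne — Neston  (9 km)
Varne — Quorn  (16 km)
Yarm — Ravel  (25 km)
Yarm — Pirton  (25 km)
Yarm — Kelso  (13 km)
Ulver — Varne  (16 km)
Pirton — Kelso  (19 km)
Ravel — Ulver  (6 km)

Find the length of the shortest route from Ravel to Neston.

Settle nodes by increasing distance from Ravel:
Ravel: 0
Kelso: 5  (via Ravel)
Ulver: 6  (via Ravel)
Varne: 10  (via Kelso)
Pirton: 11  (via Ulver)
Yarm: 18  (via Kelso)
Neston: 19  (via Varne)
Shortest route: Ravel → Kelso → Varne → Neston = 19 km.

19 km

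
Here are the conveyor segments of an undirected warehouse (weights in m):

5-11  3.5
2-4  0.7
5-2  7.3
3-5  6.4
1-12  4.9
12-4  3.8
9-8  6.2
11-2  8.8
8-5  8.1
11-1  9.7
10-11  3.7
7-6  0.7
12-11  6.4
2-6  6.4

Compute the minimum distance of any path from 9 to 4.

Enumerating some paths:
9 → 8 → 5 → 11 → 2 → 4: 6.2+8.1+3.5+8.8+0.7 = 27.3
9 → 8 → 5 → 2 → 4: 6.2+8.1+7.3+0.7 = 22.3
9 → 8 → 5 → 11 → 12 → 4: 6.2+8.1+3.5+6.4+3.8 = 28
Cheapest is 9 → 8 → 5 → 2 → 4 at 22.3 m.

22.3 m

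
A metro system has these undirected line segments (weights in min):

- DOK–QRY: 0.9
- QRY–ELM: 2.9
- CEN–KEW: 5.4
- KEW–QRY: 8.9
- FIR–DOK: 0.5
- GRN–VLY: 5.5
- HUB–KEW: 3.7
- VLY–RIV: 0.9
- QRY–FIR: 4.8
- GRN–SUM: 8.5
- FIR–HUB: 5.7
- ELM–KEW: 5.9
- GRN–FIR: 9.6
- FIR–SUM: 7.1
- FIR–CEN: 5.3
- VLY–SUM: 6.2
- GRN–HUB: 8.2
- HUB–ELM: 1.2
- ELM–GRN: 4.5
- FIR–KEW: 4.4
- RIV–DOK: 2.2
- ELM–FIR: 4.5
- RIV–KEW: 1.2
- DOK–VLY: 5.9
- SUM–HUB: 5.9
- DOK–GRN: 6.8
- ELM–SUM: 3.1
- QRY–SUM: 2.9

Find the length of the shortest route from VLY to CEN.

Settle nodes by increasing distance from VLY:
VLY: 0
RIV: 0.9  (via VLY)
KEW: 2.1  (via RIV)
DOK: 3.1  (via RIV)
FIR: 3.6  (via DOK)
QRY: 4  (via DOK)
GRN: 5.5  (via VLY)
HUB: 5.8  (via KEW)
SUM: 6.2  (via VLY)
ELM: 6.9  (via QRY)
CEN: 7.5  (via KEW)
Shortest route: VLY–RIV–KEW–CEN = 7.5 min.

7.5 min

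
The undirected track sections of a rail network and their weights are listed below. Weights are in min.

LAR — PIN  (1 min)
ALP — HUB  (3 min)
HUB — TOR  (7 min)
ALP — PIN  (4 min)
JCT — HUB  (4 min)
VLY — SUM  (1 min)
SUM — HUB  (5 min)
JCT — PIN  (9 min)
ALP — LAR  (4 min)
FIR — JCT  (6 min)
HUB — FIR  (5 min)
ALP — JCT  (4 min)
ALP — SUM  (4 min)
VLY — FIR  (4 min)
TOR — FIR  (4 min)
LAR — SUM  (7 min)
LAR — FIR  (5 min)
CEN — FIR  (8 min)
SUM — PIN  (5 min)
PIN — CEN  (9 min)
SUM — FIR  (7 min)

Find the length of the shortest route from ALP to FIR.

8 min

Compare a few routes:
ALP → SUM → VLY → FIR: 4+1+4 = 9
ALP → HUB → FIR: 3+5 = 8
ALP → LAR → FIR: 4+5 = 9
The minimum is 8 min via ALP → HUB → FIR.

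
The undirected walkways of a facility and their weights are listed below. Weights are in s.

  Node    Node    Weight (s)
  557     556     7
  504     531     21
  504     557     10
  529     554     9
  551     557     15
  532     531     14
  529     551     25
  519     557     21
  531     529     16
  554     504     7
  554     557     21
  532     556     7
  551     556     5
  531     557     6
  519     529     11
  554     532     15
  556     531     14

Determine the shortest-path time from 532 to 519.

Enumerating some paths:
532 - 556 - 557 - 531 - 529 - 519: 7+7+6+16+11 = 47
532 - 556 - 557 - 519: 7+7+21 = 35
532 - 531 - 557 - 519: 14+6+21 = 41
532 - 531 - 529 - 519: 14+16+11 = 41
Cheapest is 532 - 556 - 557 - 519 at 35 s.

35 s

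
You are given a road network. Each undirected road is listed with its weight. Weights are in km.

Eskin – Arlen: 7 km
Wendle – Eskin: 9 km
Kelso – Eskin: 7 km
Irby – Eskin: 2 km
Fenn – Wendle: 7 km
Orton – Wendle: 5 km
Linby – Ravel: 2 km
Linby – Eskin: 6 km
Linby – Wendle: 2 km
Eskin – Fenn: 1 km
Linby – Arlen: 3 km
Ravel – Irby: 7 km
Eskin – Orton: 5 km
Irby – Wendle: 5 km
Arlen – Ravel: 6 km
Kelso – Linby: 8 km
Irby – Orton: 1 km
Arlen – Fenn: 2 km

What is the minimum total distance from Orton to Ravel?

Shortest distances from Orton:
Orton: 0
Irby: 1  (via Orton)
Eskin: 3  (via Irby)
Fenn: 4  (via Eskin)
Wendle: 5  (via Orton)
Arlen: 6  (via Fenn)
Linby: 7  (via Wendle)
Ravel: 8  (via Irby)
Shortest route: Orton–Irby–Ravel = 8 km.

8 km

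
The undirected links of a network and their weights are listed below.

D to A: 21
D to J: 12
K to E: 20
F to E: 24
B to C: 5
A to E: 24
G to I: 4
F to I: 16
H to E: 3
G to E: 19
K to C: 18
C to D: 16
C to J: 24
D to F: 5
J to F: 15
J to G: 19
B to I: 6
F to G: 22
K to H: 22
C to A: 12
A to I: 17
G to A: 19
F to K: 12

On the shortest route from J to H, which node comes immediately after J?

Compare a few routes:
J–F–E–H: 15+24+3 = 42
J–G–E–H: 19+19+3 = 41
The minimum is 41 via J–G–E–H.
So from J the first move is to G.

G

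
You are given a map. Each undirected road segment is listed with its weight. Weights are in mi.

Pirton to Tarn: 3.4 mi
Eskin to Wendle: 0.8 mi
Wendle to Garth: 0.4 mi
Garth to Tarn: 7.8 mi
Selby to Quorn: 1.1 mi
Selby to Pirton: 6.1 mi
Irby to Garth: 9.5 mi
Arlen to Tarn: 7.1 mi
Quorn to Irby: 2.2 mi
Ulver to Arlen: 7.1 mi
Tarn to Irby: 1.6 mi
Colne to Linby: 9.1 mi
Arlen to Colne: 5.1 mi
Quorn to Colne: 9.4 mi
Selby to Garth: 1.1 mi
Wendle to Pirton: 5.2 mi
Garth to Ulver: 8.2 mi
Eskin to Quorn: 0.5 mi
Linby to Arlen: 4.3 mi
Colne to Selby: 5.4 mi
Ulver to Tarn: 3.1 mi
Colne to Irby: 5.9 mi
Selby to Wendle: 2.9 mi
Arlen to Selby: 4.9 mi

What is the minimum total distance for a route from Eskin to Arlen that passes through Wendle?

7.2 mi

Shortest Eskin→Wendle: Eskin → Wendle = 0.8
Shortest Wendle→Arlen: Wendle → Garth → Selby → Arlen = 6.4
Total via Wendle: 0.8 + 6.4 = 7.2 mi.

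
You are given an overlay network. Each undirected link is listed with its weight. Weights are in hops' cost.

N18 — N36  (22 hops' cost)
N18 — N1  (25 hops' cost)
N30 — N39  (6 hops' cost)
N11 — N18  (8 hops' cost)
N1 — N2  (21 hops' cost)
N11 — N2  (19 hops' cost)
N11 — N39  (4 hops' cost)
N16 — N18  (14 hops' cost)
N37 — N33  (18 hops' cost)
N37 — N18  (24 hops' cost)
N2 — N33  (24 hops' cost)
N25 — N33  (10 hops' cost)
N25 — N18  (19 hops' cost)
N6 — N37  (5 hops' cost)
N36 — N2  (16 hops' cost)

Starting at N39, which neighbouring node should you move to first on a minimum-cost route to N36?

N11

Compare a few routes:
N39 → N11 → N2 → N36: 4+19+16 = 39
N39 → N11 → N18 → N36: 4+8+22 = 34
N39 → N11 → N18 → N1 → N2 → N36: 4+8+25+21+16 = 74
The minimum is 34 hops' cost via N39 → N11 → N18 → N36.
So from N39 the first move is to N11.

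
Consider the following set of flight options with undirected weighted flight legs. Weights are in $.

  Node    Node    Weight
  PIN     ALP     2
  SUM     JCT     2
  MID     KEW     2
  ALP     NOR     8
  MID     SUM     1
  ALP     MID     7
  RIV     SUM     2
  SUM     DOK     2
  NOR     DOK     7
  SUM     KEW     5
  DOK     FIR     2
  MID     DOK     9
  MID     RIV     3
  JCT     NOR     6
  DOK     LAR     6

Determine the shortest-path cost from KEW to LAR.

Settle nodes by increasing distance from KEW:
KEW: 0
MID: 2  (via KEW)
SUM: 3  (via MID)
JCT: 5  (via SUM)
RIV: 5  (via MID)
DOK: 5  (via SUM)
FIR: 7  (via DOK)
ALP: 9  (via MID)
PIN: 11  (via ALP)
LAR: 11  (via DOK)
Shortest route: KEW → MID → SUM → DOK → LAR = $11.

$11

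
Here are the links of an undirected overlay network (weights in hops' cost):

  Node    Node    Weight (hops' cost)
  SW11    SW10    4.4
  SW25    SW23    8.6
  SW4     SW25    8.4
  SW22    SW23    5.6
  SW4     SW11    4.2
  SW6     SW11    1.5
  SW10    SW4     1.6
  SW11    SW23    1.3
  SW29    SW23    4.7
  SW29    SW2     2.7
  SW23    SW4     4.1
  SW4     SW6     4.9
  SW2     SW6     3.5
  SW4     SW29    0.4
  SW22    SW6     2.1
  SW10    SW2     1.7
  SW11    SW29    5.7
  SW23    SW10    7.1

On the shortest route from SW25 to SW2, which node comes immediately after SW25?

Compare a few routes:
SW25 → SW23 → SW11 → SW6 → SW2: 8.6+1.3+1.5+3.5 = 14.9
SW25 → SW4 → SW10 → SW2: 8.4+1.6+1.7 = 11.7
SW25 → SW23 → SW4 → SW29 → SW2: 8.6+4.1+0.4+2.7 = 15.8
SW25 → SW4 → SW29 → SW2: 8.4+0.4+2.7 = 11.5
The minimum is 11.5 hops' cost via SW25 → SW4 → SW29 → SW2.
So from SW25 the first move is to SW4.

SW4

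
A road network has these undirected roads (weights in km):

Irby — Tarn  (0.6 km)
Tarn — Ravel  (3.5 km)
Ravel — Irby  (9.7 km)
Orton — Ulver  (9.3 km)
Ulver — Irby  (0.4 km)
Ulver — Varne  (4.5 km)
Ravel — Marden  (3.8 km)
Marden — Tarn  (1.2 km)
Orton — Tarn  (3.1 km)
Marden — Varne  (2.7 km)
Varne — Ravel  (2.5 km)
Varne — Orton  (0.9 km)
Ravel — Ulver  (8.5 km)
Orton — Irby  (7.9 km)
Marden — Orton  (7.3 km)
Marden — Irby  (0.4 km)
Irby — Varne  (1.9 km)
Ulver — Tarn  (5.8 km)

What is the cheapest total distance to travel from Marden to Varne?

Candidate routes:
Marden → Tarn → Irby → Varne: 1.2+0.6+1.9 = 3.7
Marden → Irby → Varne: 0.4+1.9 = 2.3
Marden → Varne: 2.7 = 2.7
Marden → Irby → Tarn → Orton → Varne: 0.4+0.6+3.1+0.9 = 5
Cheapest is Marden → Irby → Varne at 2.3 km.

2.3 km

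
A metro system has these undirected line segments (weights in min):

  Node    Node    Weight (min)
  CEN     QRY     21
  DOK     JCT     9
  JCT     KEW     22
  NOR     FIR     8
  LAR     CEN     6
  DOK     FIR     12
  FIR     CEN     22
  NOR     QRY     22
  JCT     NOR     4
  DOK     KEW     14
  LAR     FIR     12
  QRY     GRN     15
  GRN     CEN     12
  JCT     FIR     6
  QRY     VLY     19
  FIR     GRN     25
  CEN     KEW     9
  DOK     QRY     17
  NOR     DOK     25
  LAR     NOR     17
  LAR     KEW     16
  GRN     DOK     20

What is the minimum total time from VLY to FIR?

48 min

Compare a few routes:
VLY–QRY–DOK–FIR: 19+17+12 = 48
VLY–QRY–NOR–FIR: 19+22+8 = 49
Cheapest is VLY–QRY–DOK–FIR at 48 min.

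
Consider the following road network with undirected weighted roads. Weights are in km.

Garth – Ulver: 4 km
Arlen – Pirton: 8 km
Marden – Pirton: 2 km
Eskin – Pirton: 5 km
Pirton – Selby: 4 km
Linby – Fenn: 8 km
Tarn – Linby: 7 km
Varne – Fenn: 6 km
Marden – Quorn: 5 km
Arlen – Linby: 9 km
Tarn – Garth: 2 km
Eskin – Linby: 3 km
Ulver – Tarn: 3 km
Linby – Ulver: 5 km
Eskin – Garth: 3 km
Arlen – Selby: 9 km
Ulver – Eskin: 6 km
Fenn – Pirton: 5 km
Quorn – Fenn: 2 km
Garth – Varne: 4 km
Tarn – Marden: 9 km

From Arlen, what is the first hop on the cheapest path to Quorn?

Pirton

Enumerating some paths:
Arlen–Selby–Pirton–Fenn–Quorn: 9+4+5+2 = 20
Arlen–Linby–Fenn–Quorn: 9+8+2 = 19
Arlen–Pirton–Marden–Quorn: 8+2+5 = 15
Arlen–Selby–Pirton–Marden–Quorn: 9+4+2+5 = 20
The minimum is 15 km via Arlen–Pirton–Marden–Quorn.
So from Arlen the first move is to Pirton.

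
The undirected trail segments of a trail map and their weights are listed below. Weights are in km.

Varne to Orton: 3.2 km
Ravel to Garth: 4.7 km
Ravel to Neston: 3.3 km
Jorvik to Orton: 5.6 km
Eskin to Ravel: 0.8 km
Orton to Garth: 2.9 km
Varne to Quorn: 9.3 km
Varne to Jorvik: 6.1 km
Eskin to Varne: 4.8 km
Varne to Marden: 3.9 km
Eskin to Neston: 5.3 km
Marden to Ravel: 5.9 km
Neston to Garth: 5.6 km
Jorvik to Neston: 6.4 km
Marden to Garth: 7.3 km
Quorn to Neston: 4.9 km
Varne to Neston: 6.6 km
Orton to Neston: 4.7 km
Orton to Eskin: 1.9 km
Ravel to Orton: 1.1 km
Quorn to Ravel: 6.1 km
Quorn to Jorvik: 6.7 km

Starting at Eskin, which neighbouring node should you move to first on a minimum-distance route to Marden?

Ravel

Candidate routes:
Eskin → Varne → Marden: 4.8+3.9 = 8.7
Eskin → Ravel → Marden: 0.8+5.9 = 6.7
The minimum is 6.7 km via Eskin → Ravel → Marden.
So from Eskin the first move is to Ravel.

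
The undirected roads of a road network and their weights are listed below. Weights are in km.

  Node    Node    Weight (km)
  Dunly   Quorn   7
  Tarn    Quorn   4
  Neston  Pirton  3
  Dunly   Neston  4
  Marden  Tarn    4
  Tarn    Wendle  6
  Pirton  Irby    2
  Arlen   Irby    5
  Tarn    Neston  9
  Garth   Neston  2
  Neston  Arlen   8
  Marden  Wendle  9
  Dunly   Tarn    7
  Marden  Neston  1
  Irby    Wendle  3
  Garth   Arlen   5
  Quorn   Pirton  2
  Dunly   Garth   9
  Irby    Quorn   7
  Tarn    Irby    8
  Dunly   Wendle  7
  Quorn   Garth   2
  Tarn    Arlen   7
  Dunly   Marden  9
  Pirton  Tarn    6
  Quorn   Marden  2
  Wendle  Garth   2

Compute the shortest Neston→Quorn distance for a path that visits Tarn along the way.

9 km

Shortest Neston→Tarn: Neston → Marden → Tarn = 5
Shortest Tarn→Quorn: Tarn → Quorn = 4
Total via Tarn: 5 + 4 = 9 km.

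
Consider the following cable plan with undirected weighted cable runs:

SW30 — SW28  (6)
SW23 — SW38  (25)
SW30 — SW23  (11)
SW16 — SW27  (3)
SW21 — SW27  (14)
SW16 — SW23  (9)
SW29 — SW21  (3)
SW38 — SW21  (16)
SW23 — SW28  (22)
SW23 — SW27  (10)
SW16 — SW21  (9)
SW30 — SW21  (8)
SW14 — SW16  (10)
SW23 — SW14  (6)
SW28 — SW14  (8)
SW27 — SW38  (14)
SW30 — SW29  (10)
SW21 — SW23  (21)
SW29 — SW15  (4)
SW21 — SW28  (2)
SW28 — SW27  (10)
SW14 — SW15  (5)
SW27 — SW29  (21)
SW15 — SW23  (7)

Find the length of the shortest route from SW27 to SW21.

Candidate routes:
SW27 - SW21: 14 = 14
SW27 - SW16 - SW21: 3+9 = 12
SW27 - SW16 - SW14 - SW28 - SW21: 3+10+8+2 = 23
The minimum is 12 via SW27 - SW16 - SW21.

12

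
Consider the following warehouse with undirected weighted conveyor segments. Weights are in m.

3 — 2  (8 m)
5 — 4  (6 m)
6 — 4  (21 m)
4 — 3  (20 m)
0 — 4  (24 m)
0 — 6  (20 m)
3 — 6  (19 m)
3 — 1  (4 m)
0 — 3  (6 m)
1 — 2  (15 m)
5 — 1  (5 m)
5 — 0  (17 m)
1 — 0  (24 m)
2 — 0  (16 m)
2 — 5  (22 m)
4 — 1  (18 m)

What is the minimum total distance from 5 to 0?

15 m

Compare a few routes:
5 → 0: 17 = 17
5 → 1 → 3 → 0: 5+4+6 = 15
The minimum is 15 m via 5 → 1 → 3 → 0.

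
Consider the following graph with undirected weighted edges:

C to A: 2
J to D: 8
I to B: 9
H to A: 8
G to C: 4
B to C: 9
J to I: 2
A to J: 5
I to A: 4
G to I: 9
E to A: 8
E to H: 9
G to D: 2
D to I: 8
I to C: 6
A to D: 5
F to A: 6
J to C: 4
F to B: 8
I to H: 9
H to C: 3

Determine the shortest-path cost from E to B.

Enumerating some paths:
E - H - C - B: 9+3+9 = 21
E - A - C - B: 8+2+9 = 19
E - A - I - B: 8+4+9 = 21
Cheapest is E - A - C - B at 19.

19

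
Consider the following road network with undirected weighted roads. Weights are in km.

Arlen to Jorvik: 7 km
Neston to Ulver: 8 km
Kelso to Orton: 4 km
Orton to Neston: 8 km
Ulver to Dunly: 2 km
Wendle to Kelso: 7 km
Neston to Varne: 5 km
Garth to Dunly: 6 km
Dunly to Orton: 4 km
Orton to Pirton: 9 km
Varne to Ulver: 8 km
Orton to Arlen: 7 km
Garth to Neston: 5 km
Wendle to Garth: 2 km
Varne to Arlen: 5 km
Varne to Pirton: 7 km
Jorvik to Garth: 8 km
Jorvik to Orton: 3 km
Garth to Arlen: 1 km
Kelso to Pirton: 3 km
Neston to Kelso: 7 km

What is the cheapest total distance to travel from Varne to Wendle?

Shortest distances from Varne:
Varne: 0
Arlen: 5  (via Varne)
Neston: 5  (via Varne)
Garth: 6  (via Arlen)
Pirton: 7  (via Varne)
Wendle: 8  (via Garth)
Shortest route: Varne → Arlen → Garth → Wendle = 8 km.

8 km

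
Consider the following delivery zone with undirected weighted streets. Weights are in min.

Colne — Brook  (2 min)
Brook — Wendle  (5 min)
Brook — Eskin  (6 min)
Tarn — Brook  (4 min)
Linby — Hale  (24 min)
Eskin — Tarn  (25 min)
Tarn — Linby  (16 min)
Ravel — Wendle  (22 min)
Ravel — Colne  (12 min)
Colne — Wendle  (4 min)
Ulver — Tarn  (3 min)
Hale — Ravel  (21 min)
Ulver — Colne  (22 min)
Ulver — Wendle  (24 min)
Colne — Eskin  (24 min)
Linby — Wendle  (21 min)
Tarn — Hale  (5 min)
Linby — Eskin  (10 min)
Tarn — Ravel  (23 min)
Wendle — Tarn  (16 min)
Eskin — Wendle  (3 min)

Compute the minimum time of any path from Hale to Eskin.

15 min

Settle nodes by increasing distance from Hale:
Hale: 0
Tarn: 5  (via Hale)
Ulver: 8  (via Tarn)
Brook: 9  (via Tarn)
Colne: 11  (via Brook)
Wendle: 14  (via Brook)
Eskin: 15  (via Brook)
Shortest route: Hale–Tarn–Brook–Eskin = 15 min.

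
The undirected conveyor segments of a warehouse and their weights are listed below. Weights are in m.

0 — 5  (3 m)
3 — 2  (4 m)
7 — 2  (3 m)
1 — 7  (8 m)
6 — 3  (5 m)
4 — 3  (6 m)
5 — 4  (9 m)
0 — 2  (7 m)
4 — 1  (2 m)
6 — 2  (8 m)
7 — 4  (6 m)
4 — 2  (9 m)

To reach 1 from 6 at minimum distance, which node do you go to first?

Candidate routes:
6–2–7–4–1: 8+3+6+2 = 19
6–2–7–1: 8+3+8 = 19
6–3–4–1: 5+6+2 = 13
The minimum is 13 m via 6–3–4–1.
So from 6 the first move is to 3.

3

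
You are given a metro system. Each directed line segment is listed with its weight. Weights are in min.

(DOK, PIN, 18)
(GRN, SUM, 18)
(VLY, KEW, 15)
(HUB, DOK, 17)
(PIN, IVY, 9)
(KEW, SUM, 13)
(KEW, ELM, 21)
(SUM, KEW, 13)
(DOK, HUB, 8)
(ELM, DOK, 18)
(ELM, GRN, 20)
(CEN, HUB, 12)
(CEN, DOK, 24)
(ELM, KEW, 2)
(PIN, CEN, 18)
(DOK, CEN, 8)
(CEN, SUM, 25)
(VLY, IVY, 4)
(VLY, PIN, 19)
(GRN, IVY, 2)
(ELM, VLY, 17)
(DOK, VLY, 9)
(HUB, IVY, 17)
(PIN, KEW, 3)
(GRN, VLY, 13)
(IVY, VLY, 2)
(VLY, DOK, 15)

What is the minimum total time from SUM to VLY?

Candidate routes:
SUM → KEW → ELM → VLY: 13+21+17 = 51
SUM → KEW → ELM → DOK → VLY: 13+21+18+9 = 61
SUM → KEW → ELM → GRN → IVY → VLY: 13+21+20+2+2 = 58
The minimum is 51 min via SUM → KEW → ELM → VLY.

51 min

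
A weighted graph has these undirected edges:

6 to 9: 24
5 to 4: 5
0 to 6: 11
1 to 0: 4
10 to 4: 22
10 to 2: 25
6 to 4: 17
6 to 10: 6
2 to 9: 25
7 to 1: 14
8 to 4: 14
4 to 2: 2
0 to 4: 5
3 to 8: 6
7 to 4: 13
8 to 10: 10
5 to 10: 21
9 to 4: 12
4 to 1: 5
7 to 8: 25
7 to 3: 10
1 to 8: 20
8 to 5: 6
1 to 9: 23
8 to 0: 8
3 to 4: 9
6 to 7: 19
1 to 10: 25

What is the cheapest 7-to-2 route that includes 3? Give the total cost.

Shortest 7→3: 7–3 = 10
Best 3 to 2: 3–4–2 costing 11
Total via 3: 10 + 11 = 21.

21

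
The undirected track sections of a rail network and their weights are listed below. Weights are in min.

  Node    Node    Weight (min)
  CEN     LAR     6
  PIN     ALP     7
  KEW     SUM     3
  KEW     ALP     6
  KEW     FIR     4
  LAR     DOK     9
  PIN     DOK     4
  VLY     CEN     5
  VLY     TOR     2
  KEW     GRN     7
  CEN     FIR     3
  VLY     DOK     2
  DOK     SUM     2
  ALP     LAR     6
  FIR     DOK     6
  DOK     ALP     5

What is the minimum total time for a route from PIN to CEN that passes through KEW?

16 min

Best PIN to KEW: PIN–DOK–SUM–KEW costing 9
Shortest KEW→CEN: KEW–FIR–CEN = 7
Total via KEW: 9 + 7 = 16 min.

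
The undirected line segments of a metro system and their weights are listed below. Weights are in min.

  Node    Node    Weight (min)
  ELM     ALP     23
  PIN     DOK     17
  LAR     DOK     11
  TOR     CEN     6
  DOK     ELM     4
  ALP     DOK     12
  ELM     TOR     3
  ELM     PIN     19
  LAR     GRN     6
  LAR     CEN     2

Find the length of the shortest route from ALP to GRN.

Candidate routes:
ALP - DOK - LAR - GRN: 12+11+6 = 29
ALP - DOK - ELM - TOR - CEN - LAR - GRN: 12+4+3+6+2+6 = 33
The minimum is 29 min via ALP - DOK - LAR - GRN.

29 min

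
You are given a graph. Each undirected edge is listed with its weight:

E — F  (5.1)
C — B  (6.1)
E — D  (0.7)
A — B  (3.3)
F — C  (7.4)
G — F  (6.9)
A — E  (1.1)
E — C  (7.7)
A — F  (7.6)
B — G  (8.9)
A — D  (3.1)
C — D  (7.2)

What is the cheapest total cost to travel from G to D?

Compare a few routes:
G → F → E → D: 6.9+5.1+0.7 = 12.7
G → B → A → D: 8.9+3.3+3.1 = 15.3
G → B → A → E → D: 8.9+3.3+1.1+0.7 = 14
Cheapest is G → F → E → D at 12.7.

12.7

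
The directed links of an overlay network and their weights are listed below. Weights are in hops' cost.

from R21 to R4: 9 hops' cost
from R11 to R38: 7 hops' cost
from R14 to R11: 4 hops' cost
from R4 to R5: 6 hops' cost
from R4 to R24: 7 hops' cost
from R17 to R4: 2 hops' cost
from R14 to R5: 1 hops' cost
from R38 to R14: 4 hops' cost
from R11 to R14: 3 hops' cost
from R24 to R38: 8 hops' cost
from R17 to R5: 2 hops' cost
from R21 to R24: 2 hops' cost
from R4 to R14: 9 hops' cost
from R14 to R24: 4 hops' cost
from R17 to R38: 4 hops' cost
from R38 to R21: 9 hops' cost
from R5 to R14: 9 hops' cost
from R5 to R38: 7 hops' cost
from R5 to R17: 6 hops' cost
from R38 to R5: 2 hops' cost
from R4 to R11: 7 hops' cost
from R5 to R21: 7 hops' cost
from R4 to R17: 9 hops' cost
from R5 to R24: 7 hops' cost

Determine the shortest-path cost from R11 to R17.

Compare a few routes:
R11 - R14 - R5 - R17: 3+1+6 = 10
R11 - R38 - R5 - R17: 7+2+6 = 15
The minimum is 10 hops' cost via R11 - R14 - R5 - R17.

10 hops' cost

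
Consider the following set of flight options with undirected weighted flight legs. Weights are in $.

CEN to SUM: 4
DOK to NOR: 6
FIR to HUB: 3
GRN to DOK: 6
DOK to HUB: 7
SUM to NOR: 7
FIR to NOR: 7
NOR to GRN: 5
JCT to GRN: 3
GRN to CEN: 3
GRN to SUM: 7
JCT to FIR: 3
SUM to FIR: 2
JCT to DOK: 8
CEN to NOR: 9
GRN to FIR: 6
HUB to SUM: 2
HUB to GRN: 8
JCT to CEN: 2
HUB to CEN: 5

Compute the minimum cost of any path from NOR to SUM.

$7

Compare a few routes:
NOR–FIR–SUM: 7+2 = 9
NOR–SUM: 7 = 7
NOR–GRN–CEN–SUM: 5+3+4 = 12
The minimum is $7 via NOR–SUM.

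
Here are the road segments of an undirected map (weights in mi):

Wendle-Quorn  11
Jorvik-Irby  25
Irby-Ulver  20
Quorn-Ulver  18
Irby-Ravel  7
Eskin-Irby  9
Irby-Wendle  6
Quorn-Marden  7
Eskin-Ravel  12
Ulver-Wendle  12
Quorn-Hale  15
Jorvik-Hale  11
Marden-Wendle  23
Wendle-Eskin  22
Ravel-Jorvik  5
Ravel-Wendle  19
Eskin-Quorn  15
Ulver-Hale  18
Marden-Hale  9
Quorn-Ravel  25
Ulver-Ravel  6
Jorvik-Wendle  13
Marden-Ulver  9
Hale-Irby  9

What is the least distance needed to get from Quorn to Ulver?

Shortest distances from Quorn:
Quorn: 0
Marden: 7  (via Quorn)
Wendle: 11  (via Quorn)
Eskin: 15  (via Quorn)
Hale: 15  (via Quorn)
Ulver: 16  (via Marden)
Shortest route: Quorn → Marden → Ulver = 16 mi.

16 mi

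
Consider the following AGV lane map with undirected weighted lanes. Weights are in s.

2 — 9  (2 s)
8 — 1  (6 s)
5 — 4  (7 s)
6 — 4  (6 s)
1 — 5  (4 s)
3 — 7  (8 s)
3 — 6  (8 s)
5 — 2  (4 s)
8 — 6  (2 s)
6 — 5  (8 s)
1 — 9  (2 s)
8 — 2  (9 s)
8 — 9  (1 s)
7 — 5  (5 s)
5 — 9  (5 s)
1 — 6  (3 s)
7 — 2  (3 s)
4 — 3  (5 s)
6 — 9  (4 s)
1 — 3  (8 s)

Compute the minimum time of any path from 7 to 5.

5 s

Shortest distances from 7:
7: 0
2: 3  (via 7)
5: 5  (via 7)
Shortest route: 7–5 = 5 s.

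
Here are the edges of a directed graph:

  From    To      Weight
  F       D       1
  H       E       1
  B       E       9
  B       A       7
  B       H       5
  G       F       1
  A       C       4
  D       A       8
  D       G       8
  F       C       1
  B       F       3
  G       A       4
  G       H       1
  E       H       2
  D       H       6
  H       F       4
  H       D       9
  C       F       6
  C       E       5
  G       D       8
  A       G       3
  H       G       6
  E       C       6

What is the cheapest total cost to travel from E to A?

Enumerating some paths:
E - H - G - A: 2+6+4 = 12
E - H - F - D - A: 2+4+1+8 = 15
E - H - G - F - D - A: 2+6+1+1+8 = 18
The minimum is 12 via E - H - G - A.

12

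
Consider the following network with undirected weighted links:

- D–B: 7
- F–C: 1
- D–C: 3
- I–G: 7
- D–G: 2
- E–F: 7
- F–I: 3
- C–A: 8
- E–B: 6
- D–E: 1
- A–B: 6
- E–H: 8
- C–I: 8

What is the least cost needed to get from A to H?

20

Running Dijkstra from A:
A: 0
B: 6  (via A)
C: 8  (via A)
F: 9  (via C)
D: 11  (via C)
E: 12  (via B)
I: 12  (via F)
G: 13  (via D)
H: 20  (via E)
Shortest route: A–B–E–H = 20.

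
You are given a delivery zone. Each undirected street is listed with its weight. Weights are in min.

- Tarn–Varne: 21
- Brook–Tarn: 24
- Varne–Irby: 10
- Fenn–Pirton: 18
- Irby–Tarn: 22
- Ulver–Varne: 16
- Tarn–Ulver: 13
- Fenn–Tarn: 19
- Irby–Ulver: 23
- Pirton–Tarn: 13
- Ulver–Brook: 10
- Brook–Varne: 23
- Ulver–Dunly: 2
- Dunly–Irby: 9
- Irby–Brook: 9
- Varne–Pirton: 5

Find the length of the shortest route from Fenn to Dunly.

34 min

Candidate routes:
Fenn - Pirton - Varne - Irby - Dunly: 18+5+10+9 = 42
Fenn - Tarn - Ulver - Dunly: 19+13+2 = 34
Fenn - Pirton - Varne - Ulver - Dunly: 18+5+16+2 = 41
The minimum is 34 min via Fenn - Tarn - Ulver - Dunly.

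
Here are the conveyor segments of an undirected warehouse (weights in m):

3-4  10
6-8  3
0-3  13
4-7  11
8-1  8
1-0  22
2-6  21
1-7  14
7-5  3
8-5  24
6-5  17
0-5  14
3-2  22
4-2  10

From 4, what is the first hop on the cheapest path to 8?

7

Enumerating some paths:
4 → 2 → 6 → 8: 10+21+3 = 34
4 → 7 → 5 → 8: 11+3+24 = 38
4 → 7 → 5 → 6 → 8: 11+3+17+3 = 34
4 → 7 → 1 → 8: 11+14+8 = 33
The minimum is 33 m via 4 → 7 → 1 → 8.
So from 4 the first move is to 7.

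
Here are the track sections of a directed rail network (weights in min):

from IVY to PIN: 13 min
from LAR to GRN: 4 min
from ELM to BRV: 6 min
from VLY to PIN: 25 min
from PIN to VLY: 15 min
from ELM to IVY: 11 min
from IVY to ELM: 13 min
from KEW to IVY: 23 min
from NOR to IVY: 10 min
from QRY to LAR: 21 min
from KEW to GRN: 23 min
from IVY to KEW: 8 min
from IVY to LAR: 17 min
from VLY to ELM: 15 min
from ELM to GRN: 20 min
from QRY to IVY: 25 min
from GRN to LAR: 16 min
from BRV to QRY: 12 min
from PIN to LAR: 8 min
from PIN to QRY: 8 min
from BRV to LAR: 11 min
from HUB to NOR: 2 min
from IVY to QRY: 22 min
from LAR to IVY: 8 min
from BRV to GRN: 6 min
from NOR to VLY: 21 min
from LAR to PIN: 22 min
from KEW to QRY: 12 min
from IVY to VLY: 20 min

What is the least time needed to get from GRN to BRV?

Compare a few routes:
GRN–LAR–PIN–VLY–ELM–BRV: 16+22+15+15+6 = 74
GRN–LAR–IVY–PIN–VLY–ELM–BRV: 16+8+13+15+15+6 = 73
GRN–LAR–IVY–ELM–BRV: 16+8+13+6 = 43
GRN–LAR–IVY–VLY–ELM–BRV: 16+8+20+15+6 = 65
Cheapest is GRN–LAR–IVY–ELM–BRV at 43 min.

43 min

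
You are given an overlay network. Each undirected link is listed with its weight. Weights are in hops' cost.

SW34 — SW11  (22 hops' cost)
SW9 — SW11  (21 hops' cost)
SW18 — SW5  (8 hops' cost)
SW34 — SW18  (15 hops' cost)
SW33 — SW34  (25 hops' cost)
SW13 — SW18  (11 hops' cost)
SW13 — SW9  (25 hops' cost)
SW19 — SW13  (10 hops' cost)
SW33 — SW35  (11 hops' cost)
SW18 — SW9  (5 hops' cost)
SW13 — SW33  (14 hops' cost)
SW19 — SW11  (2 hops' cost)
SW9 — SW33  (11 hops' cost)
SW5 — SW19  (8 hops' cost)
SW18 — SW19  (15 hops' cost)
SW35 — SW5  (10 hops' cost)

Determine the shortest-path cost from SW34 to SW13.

26 hops' cost

Compare a few routes:
SW34 - SW11 - SW19 - SW13: 22+2+10 = 34
SW34 - SW33 - SW13: 25+14 = 39
SW34 - SW18 - SW13: 15+11 = 26
Cheapest is SW34 - SW18 - SW13 at 26 hops' cost.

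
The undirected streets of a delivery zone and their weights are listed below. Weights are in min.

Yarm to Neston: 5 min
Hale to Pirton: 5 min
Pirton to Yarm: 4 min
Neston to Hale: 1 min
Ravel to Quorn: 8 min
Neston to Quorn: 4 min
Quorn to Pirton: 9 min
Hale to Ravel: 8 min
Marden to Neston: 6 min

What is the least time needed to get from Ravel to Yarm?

14 min

Running Dijkstra from Ravel:
Ravel: 0
Quorn: 8  (via Ravel)
Hale: 8  (via Ravel)
Neston: 9  (via Hale)
Pirton: 13  (via Hale)
Yarm: 14  (via Neston)
Shortest route: Ravel → Hale → Neston → Yarm = 14 min.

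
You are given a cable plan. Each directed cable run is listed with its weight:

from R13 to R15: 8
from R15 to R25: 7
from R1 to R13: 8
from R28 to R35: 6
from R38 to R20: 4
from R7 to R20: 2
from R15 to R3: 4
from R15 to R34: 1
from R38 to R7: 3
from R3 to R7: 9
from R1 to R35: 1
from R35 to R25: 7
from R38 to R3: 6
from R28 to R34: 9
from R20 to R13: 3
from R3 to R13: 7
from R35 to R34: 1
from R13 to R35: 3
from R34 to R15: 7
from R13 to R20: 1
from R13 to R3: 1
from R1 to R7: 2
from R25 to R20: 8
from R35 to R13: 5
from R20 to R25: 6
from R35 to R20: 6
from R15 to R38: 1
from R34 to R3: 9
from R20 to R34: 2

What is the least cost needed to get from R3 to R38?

Settle nodes by increasing distance from R3:
R3: 0
R13: 7  (via R3)
R20: 8  (via R13)
R7: 9  (via R3)
R34: 10  (via R20)
R35: 10  (via R13)
R25: 14  (via R20)
R15: 15  (via R13)
R38: 16  (via R15)
Shortest route: R3–R13–R15–R38 = 16.

16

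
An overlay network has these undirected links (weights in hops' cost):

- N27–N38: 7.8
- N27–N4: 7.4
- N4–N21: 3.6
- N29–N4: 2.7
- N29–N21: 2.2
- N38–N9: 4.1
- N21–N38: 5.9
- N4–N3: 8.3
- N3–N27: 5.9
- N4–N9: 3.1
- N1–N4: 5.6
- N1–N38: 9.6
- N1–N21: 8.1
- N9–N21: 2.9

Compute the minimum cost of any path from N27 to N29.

Compare a few routes:
N27–N4–N21–N29: 7.4+3.6+2.2 = 13.2
N27–N4–N29: 7.4+2.7 = 10.1
The minimum is 10.1 hops' cost via N27–N4–N29.

10.1 hops' cost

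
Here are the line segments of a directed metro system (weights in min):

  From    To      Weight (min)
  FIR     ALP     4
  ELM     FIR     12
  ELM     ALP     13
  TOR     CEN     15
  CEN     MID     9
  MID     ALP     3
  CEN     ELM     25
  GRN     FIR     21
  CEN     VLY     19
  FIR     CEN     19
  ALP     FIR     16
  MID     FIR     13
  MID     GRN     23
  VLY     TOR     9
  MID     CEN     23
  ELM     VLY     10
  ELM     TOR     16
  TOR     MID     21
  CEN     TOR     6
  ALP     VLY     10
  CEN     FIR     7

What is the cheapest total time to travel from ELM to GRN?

60 min

Running Dijkstra from ELM:
ELM: 0
VLY: 10  (via ELM)
FIR: 12  (via ELM)
ALP: 13  (via ELM)
TOR: 16  (via ELM)
CEN: 31  (via FIR)
MID: 37  (via TOR)
GRN: 60  (via MID)
Shortest route: ELM–TOR–MID–GRN = 60 min.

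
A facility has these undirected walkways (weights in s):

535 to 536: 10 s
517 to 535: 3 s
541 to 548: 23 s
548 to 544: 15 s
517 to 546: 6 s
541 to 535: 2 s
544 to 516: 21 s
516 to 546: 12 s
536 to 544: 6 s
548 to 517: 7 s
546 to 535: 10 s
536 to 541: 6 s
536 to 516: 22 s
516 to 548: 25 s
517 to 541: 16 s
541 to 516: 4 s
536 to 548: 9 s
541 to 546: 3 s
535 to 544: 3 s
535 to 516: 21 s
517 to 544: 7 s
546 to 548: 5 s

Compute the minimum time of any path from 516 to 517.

9 s

Enumerating some paths:
516–541–535–544–517: 4+2+3+7 = 16
516–541–546–517: 4+3+6 = 13
516–541–535–517: 4+2+3 = 9
The minimum is 9 s via 516–541–535–517.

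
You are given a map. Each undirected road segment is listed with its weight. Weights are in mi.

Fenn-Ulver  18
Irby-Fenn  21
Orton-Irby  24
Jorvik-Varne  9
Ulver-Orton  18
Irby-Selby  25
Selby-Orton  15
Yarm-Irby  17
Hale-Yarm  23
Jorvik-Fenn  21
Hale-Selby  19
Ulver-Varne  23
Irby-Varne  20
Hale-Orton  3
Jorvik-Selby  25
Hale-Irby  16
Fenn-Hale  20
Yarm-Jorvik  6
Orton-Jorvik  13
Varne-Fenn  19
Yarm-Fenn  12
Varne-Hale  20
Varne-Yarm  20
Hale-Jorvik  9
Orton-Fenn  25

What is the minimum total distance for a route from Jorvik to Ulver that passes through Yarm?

36 mi

Best Jorvik to Yarm: Jorvik–Yarm costing 6
Shortest Yarm→Ulver: Yarm–Fenn–Ulver = 30
Total via Yarm: 6 + 30 = 36 mi.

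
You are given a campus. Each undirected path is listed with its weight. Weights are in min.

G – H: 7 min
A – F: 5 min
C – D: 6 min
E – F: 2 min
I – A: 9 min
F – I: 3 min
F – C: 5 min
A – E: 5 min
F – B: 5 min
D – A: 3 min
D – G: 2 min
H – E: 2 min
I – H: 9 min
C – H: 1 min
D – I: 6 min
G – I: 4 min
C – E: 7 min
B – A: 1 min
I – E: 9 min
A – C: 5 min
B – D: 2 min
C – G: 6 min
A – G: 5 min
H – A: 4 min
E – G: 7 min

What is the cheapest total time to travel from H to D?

7 min

Settle nodes by increasing distance from H:
H: 0
C: 1  (via H)
E: 2  (via H)
A: 4  (via H)
F: 4  (via E)
B: 5  (via A)
D: 7  (via C)
Shortest route: H–C–D = 7 min.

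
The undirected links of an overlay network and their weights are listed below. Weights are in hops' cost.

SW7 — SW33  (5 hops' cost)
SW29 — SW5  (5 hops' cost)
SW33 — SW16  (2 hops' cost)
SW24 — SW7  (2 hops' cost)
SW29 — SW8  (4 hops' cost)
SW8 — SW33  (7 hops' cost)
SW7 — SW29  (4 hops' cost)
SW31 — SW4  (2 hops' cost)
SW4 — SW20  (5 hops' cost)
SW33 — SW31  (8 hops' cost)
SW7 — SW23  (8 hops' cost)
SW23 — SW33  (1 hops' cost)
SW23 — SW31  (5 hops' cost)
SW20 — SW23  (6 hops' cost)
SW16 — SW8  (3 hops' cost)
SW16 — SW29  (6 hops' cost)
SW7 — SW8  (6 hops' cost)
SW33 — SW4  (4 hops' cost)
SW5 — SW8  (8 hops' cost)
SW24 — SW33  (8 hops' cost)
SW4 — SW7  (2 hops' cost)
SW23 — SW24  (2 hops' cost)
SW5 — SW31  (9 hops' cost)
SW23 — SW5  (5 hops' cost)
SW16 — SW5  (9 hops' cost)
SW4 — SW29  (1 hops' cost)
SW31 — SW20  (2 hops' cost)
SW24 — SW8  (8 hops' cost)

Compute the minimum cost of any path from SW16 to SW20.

Candidate routes:
SW16–SW33–SW4–SW31–SW20: 2+4+2+2 = 10
SW16–SW33–SW4–SW20: 2+4+5 = 11
SW16–SW33–SW23–SW31–SW20: 2+1+5+2 = 10
SW16–SW33–SW23–SW20: 2+1+6 = 9
The minimum is 9 hops' cost via SW16–SW33–SW23–SW20.

9 hops' cost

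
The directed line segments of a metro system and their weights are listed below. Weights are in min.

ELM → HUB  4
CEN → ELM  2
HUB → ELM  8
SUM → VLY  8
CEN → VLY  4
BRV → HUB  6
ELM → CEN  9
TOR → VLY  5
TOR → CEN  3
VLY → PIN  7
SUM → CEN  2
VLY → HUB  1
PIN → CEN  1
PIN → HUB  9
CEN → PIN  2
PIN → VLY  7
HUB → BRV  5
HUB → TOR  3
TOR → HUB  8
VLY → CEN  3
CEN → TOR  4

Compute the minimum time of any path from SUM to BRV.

Candidate routes:
SUM - CEN - ELM - HUB - BRV: 2+2+4+5 = 13
SUM - VLY - HUB - BRV: 8+1+5 = 14
SUM - CEN - VLY - HUB - BRV: 2+4+1+5 = 12
Cheapest is SUM - CEN - VLY - HUB - BRV at 12 min.

12 min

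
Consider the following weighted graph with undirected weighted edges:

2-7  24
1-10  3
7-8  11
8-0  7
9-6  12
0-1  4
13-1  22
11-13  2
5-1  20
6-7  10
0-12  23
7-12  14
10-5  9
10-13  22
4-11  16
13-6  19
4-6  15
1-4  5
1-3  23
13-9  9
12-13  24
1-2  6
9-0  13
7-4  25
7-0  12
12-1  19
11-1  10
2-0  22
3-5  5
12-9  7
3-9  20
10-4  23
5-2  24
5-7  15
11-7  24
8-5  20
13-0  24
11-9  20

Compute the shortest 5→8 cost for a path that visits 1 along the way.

Shortest 5→1: 5 → 10 → 1 = 12
Shortest 1→8: 1 → 0 → 8 = 11
Total via 1: 12 + 11 = 23.

23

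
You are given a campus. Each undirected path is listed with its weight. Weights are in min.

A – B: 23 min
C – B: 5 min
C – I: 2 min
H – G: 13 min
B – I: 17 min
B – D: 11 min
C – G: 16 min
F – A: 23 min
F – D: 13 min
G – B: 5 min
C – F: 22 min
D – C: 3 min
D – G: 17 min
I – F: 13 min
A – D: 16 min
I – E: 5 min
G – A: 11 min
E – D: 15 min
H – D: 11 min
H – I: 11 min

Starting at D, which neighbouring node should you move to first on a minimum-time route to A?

Candidate routes:
D - B - G - A: 11+5+11 = 27
D - A: 16 = 16
D - C - B - G - A: 3+5+5+11 = 24
D - G - A: 17+11 = 28
The minimum is 16 min via D - A.
So from D the first move is to A.

A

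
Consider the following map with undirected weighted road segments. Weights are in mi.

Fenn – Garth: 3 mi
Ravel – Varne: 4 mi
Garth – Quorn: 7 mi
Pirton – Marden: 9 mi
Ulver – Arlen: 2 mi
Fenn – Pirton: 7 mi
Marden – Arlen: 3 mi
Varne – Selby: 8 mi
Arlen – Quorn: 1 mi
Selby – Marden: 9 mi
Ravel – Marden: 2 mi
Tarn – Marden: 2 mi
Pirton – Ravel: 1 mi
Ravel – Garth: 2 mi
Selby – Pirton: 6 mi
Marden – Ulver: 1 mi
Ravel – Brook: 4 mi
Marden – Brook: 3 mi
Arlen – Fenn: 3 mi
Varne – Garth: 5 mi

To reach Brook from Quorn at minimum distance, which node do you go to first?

Candidate routes:
Quorn–Arlen–Marden–Ravel–Brook: 1+3+2+4 = 10
Quorn–Arlen–Ulver–Marden–Ravel–Brook: 1+2+1+2+4 = 10
Quorn–Arlen–Marden–Brook: 1+3+3 = 7
The minimum is 7 mi via Quorn–Arlen–Marden–Brook.
So from Quorn the first move is to Arlen.

Arlen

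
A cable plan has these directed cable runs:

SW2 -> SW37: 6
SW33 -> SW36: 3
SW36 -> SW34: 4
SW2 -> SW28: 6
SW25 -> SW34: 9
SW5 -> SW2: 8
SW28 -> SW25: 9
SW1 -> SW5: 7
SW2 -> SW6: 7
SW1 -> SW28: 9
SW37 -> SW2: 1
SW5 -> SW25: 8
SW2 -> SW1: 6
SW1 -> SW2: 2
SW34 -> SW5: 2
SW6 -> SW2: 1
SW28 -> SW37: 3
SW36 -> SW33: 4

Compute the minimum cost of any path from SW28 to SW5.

17

Shortest distances from SW28:
SW28: 0
SW37: 3  (via SW28)
SW2: 4  (via SW37)
SW25: 9  (via SW28)
SW1: 10  (via SW2)
SW6: 11  (via SW2)
SW5: 17  (via SW1)
Shortest route: SW28–SW37–SW2–SW1–SW5 = 17.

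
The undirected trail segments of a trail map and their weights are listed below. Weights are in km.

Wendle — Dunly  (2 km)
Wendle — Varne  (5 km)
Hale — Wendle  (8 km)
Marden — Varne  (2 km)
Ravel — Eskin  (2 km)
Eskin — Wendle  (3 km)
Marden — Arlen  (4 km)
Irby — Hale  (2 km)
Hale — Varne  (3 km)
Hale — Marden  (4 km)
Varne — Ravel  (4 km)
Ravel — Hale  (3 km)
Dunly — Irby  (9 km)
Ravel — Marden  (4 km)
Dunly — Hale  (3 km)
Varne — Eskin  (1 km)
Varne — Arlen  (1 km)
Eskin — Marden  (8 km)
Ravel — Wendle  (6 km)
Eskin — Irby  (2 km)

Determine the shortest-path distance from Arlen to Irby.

4 km

Shortest distances from Arlen:
Arlen: 0
Varne: 1  (via Arlen)
Eskin: 2  (via Varne)
Marden: 3  (via Varne)
Irby: 4  (via Eskin)
Shortest route: Arlen → Varne → Eskin → Irby = 4 km.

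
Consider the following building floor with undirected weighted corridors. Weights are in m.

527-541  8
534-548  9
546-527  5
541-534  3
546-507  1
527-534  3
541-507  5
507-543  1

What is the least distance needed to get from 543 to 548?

18 m

Running Dijkstra from 543:
543: 0
507: 1  (via 543)
546: 2  (via 507)
541: 6  (via 507)
527: 7  (via 546)
534: 9  (via 541)
548: 18  (via 534)
Shortest route: 543 → 507 → 541 → 534 → 548 = 18 m.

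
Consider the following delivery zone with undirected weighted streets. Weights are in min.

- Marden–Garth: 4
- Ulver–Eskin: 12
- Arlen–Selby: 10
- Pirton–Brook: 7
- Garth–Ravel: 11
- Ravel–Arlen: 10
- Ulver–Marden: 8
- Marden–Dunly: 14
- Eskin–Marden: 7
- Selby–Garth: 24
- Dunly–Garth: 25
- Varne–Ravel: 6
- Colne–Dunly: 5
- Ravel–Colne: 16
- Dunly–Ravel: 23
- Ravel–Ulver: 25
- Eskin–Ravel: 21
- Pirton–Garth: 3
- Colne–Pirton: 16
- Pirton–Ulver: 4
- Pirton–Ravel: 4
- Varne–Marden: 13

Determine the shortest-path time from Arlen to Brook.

21 min

Running Dijkstra from Arlen:
Arlen: 0
Selby: 10  (via Arlen)
Ravel: 10  (via Arlen)
Pirton: 14  (via Ravel)
Varne: 16  (via Ravel)
Garth: 17  (via Pirton)
Ulver: 18  (via Pirton)
Marden: 21  (via Garth)
Brook: 21  (via Pirton)
Shortest route: Arlen → Ravel → Pirton → Brook = 21 min.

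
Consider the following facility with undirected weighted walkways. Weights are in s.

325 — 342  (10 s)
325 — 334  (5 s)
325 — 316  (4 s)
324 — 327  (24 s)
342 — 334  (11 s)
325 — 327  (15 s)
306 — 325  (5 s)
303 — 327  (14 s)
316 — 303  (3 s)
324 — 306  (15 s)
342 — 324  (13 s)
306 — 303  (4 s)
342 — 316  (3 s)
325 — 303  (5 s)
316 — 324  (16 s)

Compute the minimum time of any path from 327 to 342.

Enumerating some paths:
327 - 303 - 325 - 316 - 342: 14+5+4+3 = 26
327 - 325 - 342: 15+10 = 25
327 - 325 - 316 - 342: 15+4+3 = 22
327 - 303 - 316 - 342: 14+3+3 = 20
The minimum is 20 s via 327 - 303 - 316 - 342.

20 s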